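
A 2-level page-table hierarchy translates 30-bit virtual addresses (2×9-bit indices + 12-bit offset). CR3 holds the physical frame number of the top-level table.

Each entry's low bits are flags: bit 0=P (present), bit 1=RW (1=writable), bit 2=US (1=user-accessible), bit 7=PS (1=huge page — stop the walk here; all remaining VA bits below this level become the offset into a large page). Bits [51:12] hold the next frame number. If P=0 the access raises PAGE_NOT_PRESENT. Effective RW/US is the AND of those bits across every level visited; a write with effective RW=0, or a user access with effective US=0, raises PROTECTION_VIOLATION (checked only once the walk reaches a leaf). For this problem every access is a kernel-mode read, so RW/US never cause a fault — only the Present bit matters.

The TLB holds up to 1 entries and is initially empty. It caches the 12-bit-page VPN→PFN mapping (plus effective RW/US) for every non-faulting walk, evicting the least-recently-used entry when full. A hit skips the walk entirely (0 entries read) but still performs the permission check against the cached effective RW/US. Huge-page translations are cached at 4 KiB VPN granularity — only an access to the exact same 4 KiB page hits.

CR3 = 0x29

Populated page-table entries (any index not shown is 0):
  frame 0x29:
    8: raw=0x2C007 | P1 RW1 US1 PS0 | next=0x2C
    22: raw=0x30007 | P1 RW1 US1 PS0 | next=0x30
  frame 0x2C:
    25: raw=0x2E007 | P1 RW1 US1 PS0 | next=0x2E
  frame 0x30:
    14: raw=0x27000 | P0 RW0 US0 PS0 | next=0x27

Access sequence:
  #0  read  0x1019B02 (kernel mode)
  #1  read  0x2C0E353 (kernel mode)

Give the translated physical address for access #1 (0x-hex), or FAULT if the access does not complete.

Walk each access:
#0 VA=0x1019B02 (r,kernel):
  [0] read 0x29 idx=8: raw=0x2C007 flags P=1 W=1 U=1 S=0
  [1] read 0x2C idx=25: raw=0x2E007 flags P=1 W=1 U=1 S=0
  → PA=0x2EB02  (2 entries read)
#1 VA=0x2C0E353 (r,kernel):
  [0] read 0x29 idx=22: raw=0x30007 flags P=1 W=1 U=1 S=0
  [1] read 0x30 idx=14: raw=0x27000 flags P=0 W=0 U=0 S=0
  ⇒ fault: PAGE_NOT_PRESENT  — 2 lookups

Access #1 PA: FAULT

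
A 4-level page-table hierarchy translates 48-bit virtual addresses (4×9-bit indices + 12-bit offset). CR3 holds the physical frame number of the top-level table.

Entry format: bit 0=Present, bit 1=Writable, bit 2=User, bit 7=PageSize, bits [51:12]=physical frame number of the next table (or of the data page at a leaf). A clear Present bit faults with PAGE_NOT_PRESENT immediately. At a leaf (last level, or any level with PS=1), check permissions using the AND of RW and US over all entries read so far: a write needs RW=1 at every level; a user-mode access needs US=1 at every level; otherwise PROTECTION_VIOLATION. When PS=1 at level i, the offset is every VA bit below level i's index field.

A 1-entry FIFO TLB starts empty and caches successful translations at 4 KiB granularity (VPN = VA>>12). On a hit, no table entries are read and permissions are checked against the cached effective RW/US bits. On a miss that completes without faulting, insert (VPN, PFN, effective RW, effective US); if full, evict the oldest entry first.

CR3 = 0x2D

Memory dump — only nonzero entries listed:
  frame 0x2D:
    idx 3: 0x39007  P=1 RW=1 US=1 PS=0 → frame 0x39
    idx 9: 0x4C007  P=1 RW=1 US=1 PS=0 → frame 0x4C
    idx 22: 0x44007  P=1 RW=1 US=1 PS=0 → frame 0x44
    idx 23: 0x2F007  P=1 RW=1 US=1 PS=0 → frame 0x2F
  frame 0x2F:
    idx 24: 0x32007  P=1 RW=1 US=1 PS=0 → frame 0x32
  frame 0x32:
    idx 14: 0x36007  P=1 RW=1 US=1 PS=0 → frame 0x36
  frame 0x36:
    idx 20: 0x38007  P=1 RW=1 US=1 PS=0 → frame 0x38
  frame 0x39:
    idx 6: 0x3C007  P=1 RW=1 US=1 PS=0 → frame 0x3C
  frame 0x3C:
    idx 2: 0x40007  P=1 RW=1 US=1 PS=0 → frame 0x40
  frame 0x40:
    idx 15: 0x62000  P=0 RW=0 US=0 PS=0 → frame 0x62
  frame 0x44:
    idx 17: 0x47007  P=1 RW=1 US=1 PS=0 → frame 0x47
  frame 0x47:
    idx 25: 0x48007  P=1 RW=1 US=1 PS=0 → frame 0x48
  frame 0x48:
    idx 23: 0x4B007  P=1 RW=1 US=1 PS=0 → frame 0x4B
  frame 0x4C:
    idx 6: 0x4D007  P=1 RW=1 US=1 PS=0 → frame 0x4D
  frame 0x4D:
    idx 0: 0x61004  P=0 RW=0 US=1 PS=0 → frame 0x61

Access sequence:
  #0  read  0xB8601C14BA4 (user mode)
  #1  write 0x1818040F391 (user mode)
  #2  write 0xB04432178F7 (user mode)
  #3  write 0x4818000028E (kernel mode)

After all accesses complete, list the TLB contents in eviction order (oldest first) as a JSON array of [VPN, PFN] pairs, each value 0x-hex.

Walk each access:
#0 VA=0xB8601C14BA4 (r,user):
  [0] read 0x2D idx=23: raw=0x2F007 flags P=1 W=1 U=1 S=0
  [1] read 0x2F idx=24: raw=0x32007 flags P=1 W=1 U=1 S=0
  [2] read 0x32 idx=14: raw=0x36007 flags P=1 W=1 U=1 S=0
  [3] read 0x36 idx=20: raw=0x38007 flags P=1 W=1 U=1 S=0
  ✓ 0x38BA4  — 4 lookups
#1 VA=0x1818040F391 (w,user):
  [0] read 0x2D idx=3: raw=0x39007 flags P=1 W=1 U=1 S=0
  [1] read 0x39 idx=6: raw=0x3C007 flags P=1 W=1 U=1 S=0
  [2] read 0x3C idx=2: raw=0x40007 flags P=1 W=1 U=1 S=0
  [3] read 0x40 idx=15: raw=0x62000 flags P=0 W=0 U=0 S=0
  → PAGE_NOT_PRESENT  (4 entries read)
#2 VA=0xB04432178F7 (w,user):
  [0] read 0x2D idx=22: raw=0x44007 flags P=1 W=1 U=1 S=0
  [1] read 0x44 idx=17: raw=0x47007 flags P=1 W=1 U=1 S=0
  [2] read 0x47 idx=25: raw=0x48007 flags P=1 W=1 U=1 S=0
  [3] read 0x48 idx=23: raw=0x4B007 flags P=1 W=1 U=1 S=0
  ✓ 0x4B8F7  — 4 lookups
#3 VA=0x4818000028E (w,kernel):
  [0] read 0x2D idx=9: raw=0x4C007 flags P=1 W=1 U=1 S=0
  [1] read 0x4C idx=6: raw=0x4D007 flags P=1 W=1 U=1 S=0
  [2] read 0x4D idx=0: raw=0x61004 flags P=0 W=0 U=1 S=0
  → PAGE_NOT_PRESENT  (3 entries read)

TLB: [["0xB0443217", "0x4B"]]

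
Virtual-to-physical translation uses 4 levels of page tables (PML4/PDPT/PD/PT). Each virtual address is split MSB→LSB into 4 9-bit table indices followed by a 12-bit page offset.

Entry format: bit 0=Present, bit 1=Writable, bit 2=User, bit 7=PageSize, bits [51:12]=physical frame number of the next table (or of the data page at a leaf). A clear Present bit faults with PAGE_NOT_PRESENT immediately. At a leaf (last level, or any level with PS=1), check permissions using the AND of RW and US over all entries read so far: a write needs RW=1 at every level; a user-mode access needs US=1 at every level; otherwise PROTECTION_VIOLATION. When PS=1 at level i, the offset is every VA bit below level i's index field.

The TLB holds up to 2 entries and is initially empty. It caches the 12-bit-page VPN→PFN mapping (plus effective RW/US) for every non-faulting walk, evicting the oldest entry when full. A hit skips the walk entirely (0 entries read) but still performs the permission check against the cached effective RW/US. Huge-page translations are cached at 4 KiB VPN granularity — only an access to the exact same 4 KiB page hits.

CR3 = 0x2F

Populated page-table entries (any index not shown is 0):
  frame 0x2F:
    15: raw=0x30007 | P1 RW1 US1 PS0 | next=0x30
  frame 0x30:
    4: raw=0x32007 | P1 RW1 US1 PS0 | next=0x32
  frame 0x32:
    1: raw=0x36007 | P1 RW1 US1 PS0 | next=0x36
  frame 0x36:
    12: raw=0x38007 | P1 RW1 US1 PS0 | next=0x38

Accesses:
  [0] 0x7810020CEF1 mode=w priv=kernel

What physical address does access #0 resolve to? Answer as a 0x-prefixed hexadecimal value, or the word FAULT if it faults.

Walk each access:
#0 VA=0x7810020CEF1 (w,kernel):
  lvl0: tbl 0x2F, slot 15 ⇒ 0x30007 (P1/RW1/US1/PS0)
  lvl1: tbl 0x30, slot 4 ⇒ 0x32007 (P1/RW1/US1/PS0)
  lvl2: tbl 0x32, slot 1 ⇒ 0x36007 (P1/RW1/US1/PS0)
  lvl3: tbl 0x36, slot 12 ⇒ 0x38007 (P1/RW1/US1/PS0)
  → PA=0x38EF1  (4 entries read)

Access #0 PA: 0x38EF1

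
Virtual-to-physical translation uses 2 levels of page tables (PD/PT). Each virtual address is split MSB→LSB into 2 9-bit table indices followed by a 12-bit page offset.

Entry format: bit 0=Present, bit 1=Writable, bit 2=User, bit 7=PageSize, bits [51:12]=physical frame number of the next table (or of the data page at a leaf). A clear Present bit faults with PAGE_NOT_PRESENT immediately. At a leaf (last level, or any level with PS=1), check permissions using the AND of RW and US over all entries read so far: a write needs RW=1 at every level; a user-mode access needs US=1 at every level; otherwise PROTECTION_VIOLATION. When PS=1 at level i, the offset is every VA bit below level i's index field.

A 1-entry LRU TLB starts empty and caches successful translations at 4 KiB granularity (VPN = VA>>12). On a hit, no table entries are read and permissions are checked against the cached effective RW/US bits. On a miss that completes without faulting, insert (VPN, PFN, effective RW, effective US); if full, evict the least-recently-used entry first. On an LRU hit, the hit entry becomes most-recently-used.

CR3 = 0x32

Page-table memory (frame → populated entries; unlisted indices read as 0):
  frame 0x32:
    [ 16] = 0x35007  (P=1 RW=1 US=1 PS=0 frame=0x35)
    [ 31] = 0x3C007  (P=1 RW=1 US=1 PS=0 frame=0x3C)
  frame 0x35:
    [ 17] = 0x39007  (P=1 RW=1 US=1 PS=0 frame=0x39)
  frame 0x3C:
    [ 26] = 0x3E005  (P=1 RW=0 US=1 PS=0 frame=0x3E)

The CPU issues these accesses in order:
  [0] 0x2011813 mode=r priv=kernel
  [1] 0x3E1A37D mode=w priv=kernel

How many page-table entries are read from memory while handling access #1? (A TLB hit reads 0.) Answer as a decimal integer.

Trace:
#0 VA=0x2011813 (r,kernel):
  L0 @0x32[16] → 0x35007  P=1,RW=1,US=1,PS=0
  L1 @0x35[17] → 0x39007  P=1,RW=1,US=1,PS=0
  ⇒ phys 0x39813  [2 reads]
#1 VA=0x3E1A37D (w,kernel):
  L0 @0x32[31] → 0x3C007  P=1,RW=1,US=1,PS=0
  L1 @0x3C[26] → 0x3E005  P=1,RW=0,US=1,PS=0
  ✗ PROTECTION_VIOLATION  [2 reads]

Entries read for #1: 2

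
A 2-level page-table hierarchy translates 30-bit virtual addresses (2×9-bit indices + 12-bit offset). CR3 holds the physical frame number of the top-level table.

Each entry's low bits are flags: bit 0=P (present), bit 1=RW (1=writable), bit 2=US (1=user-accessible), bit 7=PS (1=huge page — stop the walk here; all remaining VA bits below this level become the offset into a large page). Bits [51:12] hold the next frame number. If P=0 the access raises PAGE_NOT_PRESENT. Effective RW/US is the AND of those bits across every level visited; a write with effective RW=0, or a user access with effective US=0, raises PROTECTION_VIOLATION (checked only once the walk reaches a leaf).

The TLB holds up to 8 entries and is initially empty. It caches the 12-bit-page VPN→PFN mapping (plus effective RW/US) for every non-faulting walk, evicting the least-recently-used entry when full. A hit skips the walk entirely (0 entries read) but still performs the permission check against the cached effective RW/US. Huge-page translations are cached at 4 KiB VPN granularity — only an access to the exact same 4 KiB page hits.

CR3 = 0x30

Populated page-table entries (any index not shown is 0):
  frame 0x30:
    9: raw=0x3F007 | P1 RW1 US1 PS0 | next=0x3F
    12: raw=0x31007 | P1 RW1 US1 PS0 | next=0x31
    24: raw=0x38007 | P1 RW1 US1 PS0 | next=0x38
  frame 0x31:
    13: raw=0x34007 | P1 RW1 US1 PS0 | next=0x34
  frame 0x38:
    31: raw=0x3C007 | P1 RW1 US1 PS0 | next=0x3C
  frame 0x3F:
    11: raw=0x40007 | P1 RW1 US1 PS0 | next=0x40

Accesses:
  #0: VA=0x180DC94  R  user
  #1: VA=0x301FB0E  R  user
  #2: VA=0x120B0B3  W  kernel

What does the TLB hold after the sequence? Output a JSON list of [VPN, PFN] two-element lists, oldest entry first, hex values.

Trace:
#0 VA=0x180DC94 (r,user):
  L0: frame=0x30 idx=12 entry=0x31007 [P=1 RW=1 US=1 PS=0]
  L1: frame=0x31 idx=13 entry=0x34007 [P=1 RW=1 US=1 PS=0]
  ✓ 0x34C94  — 2 lookups
#1 VA=0x301FB0E (r,user):
  L0: frame=0x30 idx=24 entry=0x38007 [P=1 RW=1 US=1 PS=0]
  L1: frame=0x38 idx=31 entry=0x3C007 [P=1 RW=1 US=1 PS=0]
  ✓ 0x3CB0E  — 2 lookups
#2 VA=0x120B0B3 (w,kernel):
  L0: frame=0x30 idx=9 entry=0x3F007 [P=1 RW=1 US=1 PS=0]
  L1: frame=0x3F idx=11 entry=0x40007 [P=1 RW=1 US=1 PS=0]
  ✓ 0x400B3  — 2 lookups

TLB: [["0x180D", "0x34"], ["0x301F", "0x3C"], ["0x120B", "0x40"]]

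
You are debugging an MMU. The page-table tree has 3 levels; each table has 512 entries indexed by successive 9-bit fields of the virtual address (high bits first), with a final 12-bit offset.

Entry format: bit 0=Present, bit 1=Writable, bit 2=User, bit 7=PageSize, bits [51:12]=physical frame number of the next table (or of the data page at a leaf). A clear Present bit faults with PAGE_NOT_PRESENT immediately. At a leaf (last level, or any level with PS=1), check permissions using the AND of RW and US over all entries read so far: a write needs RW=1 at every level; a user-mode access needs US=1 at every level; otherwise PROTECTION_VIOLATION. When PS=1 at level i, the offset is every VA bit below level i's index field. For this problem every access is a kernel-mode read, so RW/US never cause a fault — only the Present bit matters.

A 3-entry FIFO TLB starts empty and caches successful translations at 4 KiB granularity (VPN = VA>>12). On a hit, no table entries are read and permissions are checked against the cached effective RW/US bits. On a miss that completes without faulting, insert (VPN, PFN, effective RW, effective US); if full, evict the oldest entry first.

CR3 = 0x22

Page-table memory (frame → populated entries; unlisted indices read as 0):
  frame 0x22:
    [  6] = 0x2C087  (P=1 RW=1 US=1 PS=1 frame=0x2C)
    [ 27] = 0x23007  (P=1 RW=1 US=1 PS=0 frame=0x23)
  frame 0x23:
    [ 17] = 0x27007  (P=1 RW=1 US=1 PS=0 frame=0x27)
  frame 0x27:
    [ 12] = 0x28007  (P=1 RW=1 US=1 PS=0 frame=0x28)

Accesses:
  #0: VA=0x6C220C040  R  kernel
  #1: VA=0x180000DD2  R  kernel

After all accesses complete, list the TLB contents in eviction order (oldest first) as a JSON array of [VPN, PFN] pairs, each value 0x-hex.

Walk each access:
#0 VA=0x6C220C040 (r,kernel):
  [0] read 0x22 idx=27: raw=0x23007 flags P=1 W=1 U=1 S=0
  [1] read 0x23 idx=17: raw=0x27007 flags P=1 W=1 U=1 S=0
  [2] read 0x27 idx=12: raw=0x28007 flags P=1 W=1 U=1 S=0
  ⇒ phys 0x28040  [3 reads]
#1 VA=0x180000DD2 (r,kernel):
  [0] read 0x22 idx=6: raw=0x2C087 flags P=1 W=1 U=1 S=1
  ⇒ phys 0x2CDD2 (huge @L0)  [1 reads]

TLB: [["0x6C220C", "0x28"], ["0x180000", "0x2C"]]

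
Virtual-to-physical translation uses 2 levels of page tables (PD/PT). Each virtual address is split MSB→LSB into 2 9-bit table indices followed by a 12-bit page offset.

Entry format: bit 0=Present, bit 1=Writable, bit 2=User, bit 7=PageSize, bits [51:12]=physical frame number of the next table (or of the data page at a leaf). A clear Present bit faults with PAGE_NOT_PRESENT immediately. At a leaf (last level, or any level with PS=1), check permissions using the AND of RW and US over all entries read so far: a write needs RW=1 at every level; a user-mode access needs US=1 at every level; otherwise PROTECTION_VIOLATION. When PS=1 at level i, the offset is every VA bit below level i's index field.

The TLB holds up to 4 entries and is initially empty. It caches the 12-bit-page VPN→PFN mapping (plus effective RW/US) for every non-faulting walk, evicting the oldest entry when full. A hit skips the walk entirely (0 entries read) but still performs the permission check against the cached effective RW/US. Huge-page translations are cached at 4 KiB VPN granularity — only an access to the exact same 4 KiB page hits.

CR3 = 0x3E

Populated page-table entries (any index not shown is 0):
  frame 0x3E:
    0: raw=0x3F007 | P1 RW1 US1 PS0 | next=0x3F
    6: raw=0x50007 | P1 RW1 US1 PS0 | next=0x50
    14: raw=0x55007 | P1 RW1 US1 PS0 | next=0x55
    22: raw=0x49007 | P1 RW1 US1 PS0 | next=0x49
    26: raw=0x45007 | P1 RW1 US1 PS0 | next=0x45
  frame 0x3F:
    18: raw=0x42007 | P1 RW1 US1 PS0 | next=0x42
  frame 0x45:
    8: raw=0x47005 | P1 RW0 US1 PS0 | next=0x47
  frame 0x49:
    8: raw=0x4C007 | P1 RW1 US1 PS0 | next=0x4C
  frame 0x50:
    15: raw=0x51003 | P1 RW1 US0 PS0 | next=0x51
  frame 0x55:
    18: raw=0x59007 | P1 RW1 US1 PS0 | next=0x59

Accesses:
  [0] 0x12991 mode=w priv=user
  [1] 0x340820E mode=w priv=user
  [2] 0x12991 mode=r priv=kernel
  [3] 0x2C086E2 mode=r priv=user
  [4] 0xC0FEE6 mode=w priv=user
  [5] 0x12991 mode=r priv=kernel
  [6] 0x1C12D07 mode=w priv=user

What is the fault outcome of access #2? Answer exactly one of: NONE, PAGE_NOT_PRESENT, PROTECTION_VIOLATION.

Per-access translation:
#0 VA=0x12991 (w,user):
  L0 @0x3E[0] → 0x3F007  P=1,RW=1,US=1,PS=0
  L1 @0x3F[18] → 0x42007  P=1,RW=1,US=1,PS=0
  ✓ 0x42991  — 2 lookups
#1 VA=0x340820E (w,user):
  L0 @0x3E[26] → 0x45007  P=1,RW=1,US=1,PS=0
  L1 @0x45[8] → 0x47005  P=1,RW=0,US=1,PS=0
  → PROTECTION_VIOLATION  (2 entries read)
#2 VA=0x12991 (r,kernel):
  TLB hit vpn=0x12 → PA=0x42991
#3 VA=0x2C086E2 (r,user):
  L0 @0x3E[22] → 0x49007  P=1,RW=1,US=1,PS=0
  L1 @0x49[8] → 0x4C007  P=1,RW=1,US=1,PS=0
  ✓ 0x4C6E2  — 2 lookups
#4 VA=0xC0FEE6 (w,user):
  L0 @0x3E[6] → 0x50007  P=1,RW=1,US=1,PS=0
  L1 @0x50[15] → 0x51003  P=1,RW=1,US=0,PS=0
  → PROTECTION_VIOLATION  (2 entries read)
#5 VA=0x12991 (r,kernel):
  TLB hit vpn=0x12 → PA=0x42991
#6 VA=0x1C12D07 (w,user):
  L0 @0x3E[14] → 0x55007  P=1,RW=1,US=1,PS=0
  L1 @0x55[18] → 0x59007  P=1,RW=1,US=1,PS=0
  ✓ 0x59D07  — 2 lookups

Access #2 fault: NONE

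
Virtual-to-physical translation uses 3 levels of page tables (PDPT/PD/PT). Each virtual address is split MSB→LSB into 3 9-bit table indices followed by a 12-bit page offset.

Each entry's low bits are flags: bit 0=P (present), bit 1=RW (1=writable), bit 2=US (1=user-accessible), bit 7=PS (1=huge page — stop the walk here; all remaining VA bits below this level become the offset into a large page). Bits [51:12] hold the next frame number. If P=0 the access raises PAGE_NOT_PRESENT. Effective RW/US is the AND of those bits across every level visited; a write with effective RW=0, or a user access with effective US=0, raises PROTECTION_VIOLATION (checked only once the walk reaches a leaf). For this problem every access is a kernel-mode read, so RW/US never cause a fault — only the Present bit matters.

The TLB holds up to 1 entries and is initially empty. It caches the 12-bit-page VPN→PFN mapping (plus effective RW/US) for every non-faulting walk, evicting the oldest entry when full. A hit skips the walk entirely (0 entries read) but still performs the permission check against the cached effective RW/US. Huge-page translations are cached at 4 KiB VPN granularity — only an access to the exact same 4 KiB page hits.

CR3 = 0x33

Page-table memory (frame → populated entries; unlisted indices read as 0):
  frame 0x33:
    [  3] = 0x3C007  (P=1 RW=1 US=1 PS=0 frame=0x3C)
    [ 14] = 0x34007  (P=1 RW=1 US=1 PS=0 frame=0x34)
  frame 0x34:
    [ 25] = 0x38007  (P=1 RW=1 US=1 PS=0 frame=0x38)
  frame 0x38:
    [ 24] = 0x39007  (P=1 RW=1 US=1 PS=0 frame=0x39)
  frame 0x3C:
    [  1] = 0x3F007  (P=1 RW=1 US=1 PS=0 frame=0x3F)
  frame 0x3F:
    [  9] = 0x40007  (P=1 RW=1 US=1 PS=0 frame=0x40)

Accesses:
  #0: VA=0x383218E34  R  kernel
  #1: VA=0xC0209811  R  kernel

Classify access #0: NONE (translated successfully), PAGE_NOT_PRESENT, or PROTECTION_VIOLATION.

Walk each access:
#0 VA=0x383218E34 (r,kernel):
  [0] read 0x33 idx=14: raw=0x34007 flags P=1 W=1 U=1 S=0
  [1] read 0x34 idx=25: raw=0x38007 flags P=1 W=1 U=1 S=0
  [2] read 0x38 idx=24: raw=0x39007 flags P=1 W=1 U=1 S=0
  ⇒ phys 0x39E34  [3 reads]
#1 VA=0xC0209811 (r,kernel):
  [0] read 0x33 idx=3: raw=0x3C007 flags P=1 W=1 U=1 S=0
  [1] read 0x3C idx=1: raw=0x3F007 flags P=1 W=1 U=1 S=0
  [2] read 0x3F idx=9: raw=0x40007 flags P=1 W=1 U=1 S=0
  ⇒ phys 0x40811  [3 reads]

Access #0 fault: NONE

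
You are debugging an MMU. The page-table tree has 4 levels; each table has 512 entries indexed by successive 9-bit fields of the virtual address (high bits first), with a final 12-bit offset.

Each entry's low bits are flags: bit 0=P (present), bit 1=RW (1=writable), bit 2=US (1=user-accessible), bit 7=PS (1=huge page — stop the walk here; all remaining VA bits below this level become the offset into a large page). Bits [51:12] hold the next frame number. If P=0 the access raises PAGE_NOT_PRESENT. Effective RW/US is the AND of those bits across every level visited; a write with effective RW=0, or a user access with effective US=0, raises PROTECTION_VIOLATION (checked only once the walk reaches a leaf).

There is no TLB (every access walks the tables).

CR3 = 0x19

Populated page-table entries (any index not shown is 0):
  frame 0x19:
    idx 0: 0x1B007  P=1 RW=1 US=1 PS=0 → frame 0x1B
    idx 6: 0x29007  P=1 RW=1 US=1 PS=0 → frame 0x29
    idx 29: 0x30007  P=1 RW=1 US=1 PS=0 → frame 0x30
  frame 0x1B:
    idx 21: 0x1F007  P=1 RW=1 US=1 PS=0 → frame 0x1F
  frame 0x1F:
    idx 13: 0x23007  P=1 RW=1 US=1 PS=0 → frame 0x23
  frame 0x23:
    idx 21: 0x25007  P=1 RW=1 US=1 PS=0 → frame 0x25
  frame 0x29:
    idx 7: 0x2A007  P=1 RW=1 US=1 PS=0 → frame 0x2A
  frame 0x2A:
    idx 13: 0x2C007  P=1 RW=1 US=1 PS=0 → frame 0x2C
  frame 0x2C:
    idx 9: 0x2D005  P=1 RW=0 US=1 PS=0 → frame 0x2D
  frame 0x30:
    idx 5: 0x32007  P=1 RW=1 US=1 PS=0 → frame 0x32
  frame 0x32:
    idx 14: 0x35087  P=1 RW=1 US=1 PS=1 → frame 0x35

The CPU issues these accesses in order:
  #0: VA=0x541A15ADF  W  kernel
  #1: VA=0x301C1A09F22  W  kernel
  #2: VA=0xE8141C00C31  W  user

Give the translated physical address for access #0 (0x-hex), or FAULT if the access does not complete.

Walk each access:
#0 VA=0x541A15ADF (w,kernel):
  lvl0: tbl 0x19, slot 0 ⇒ 0x1B007 (P1/RW1/US1/PS0)
  lvl1: tbl 0x1B, slot 21 ⇒ 0x1F007 (P1/RW1/US1/PS0)
  lvl2: tbl 0x1F, slot 13 ⇒ 0x23007 (P1/RW1/US1/PS0)
  lvl3: tbl 0x23, slot 21 ⇒ 0x25007 (P1/RW1/US1/PS0)
  → PA=0x25ADF  (4 entries read)
#1 VA=0x301C1A09F22 (w,kernel):
  lvl0: tbl 0x19, slot 6 ⇒ 0x29007 (P1/RW1/US1/PS0)
  lvl1: tbl 0x29, slot 7 ⇒ 0x2A007 (P1/RW1/US1/PS0)
  lvl2: tbl 0x2A, slot 13 ⇒ 0x2C007 (P1/RW1/US1/PS0)
  lvl3: tbl 0x2C, slot 9 ⇒ 0x2D005 (P1/RW0/US1/PS0)
  → PROTECTION_VIOLATION  (4 entries read)
#2 VA=0xE8141C00C31 (w,user):
  lvl0: tbl 0x19, slot 29 ⇒ 0x30007 (P1/RW1/US1/PS0)
  lvl1: tbl 0x30, slot 5 ⇒ 0x32007 (P1/RW1/US1/PS0)
  lvl2: tbl 0x32, slot 14 ⇒ 0x35087 (P1/RW1/US1/PS1)
  → PA=0x35C31 (huge @L2)  (3 entries read)

Access #0 PA: 0x25ADF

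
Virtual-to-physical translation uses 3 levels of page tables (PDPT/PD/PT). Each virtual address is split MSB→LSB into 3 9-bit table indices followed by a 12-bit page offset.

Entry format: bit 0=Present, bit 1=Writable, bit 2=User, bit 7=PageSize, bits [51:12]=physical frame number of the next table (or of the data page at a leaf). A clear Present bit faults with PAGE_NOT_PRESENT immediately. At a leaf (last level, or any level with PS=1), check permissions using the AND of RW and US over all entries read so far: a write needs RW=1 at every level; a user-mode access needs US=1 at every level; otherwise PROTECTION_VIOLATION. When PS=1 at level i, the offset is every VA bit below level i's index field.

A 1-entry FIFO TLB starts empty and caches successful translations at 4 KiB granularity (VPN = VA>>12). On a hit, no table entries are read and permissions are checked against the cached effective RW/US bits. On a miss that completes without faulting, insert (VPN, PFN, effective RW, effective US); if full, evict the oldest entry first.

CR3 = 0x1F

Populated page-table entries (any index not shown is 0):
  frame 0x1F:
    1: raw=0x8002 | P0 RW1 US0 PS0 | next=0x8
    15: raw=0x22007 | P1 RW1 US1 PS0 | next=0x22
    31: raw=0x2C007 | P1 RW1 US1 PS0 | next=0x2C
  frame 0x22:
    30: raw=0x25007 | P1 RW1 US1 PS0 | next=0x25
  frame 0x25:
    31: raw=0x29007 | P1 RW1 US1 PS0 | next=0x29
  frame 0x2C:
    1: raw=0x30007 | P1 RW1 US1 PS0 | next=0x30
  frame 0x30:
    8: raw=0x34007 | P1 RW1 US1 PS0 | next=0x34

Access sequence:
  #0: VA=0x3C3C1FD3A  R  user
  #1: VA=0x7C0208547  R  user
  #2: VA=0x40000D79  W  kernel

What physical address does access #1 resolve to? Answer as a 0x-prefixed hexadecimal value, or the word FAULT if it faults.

Trace:
#0 VA=0x3C3C1FD3A (r,user):
  L0 @0x1F[15] → 0x22007  P=1,RW=1,US=1,PS=0
  L1 @0x22[30] → 0x25007  P=1,RW=1,US=1,PS=0
  L2 @0x25[31] → 0x29007  P=1,RW=1,US=1,PS=0
  → PA=0x29D3A  (3 entries read)
#1 VA=0x7C0208547 (r,user):
  L0 @0x1F[31] → 0x2C007  P=1,RW=1,US=1,PS=0
  L1 @0x2C[1] → 0x30007  P=1,RW=1,US=1,PS=0
  L2 @0x30[8] → 0x34007  P=1,RW=1,US=1,PS=0
  → PA=0x34547  (3 entries read)
#2 VA=0x40000D79 (w,kernel):
  L0 @0x1F[1] → 0x8002  P=0,RW=1,US=0,PS=0
  ✗ PAGE_NOT_PRESENT  [1 reads]

Access #1 PA: 0x34547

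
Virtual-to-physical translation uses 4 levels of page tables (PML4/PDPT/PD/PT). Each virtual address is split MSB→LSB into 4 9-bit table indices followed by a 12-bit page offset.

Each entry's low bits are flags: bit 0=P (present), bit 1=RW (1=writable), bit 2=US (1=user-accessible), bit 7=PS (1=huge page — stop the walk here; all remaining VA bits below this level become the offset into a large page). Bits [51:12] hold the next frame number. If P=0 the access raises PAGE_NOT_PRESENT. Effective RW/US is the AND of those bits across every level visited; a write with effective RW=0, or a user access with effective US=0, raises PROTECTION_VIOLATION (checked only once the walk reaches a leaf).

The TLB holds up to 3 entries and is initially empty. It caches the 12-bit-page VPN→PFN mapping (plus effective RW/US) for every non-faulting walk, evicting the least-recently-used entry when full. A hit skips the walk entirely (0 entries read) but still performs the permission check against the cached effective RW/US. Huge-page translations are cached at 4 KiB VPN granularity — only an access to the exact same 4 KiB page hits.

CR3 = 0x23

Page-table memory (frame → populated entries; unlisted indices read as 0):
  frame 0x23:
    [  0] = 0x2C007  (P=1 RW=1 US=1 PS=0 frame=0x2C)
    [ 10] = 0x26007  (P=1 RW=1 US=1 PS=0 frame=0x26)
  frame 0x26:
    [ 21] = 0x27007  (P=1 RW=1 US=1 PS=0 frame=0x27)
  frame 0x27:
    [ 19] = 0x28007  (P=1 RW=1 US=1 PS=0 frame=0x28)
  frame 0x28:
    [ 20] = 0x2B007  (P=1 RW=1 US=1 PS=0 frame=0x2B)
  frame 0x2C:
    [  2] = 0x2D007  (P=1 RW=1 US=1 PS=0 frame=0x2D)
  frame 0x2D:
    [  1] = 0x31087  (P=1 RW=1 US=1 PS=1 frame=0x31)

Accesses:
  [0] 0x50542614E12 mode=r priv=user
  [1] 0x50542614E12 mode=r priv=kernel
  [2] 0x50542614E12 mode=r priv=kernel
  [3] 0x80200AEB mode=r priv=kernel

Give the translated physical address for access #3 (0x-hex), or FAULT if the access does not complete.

Trace:
#0 VA=0x50542614E12 (r,user):
  L0 @0x23[10] → 0x26007  P=1,RW=1,US=1,PS=0
  L1 @0x26[21] → 0x27007  P=1,RW=1,US=1,PS=0
  L2 @0x27[19] → 0x28007  P=1,RW=1,US=1,PS=0
  L3 @0x28[20] → 0x2B007  P=1,RW=1,US=1,PS=0
  → PA=0x2BE12  (4 entries read)
#1 VA=0x50542614E12 (r,kernel):
  TLB hit vpn=0x50542614 → PA=0x2BE12
#2 VA=0x50542614E12 (r,kernel):
  TLB hit vpn=0x50542614 → PA=0x2BE12
#3 VA=0x80200AEB (r,kernel):
  L0 @0x23[0] → 0x2C007  P=1,RW=1,US=1,PS=0
  L1 @0x2C[2] → 0x2D007  P=1,RW=1,US=1,PS=0
  L2 @0x2D[1] → 0x31087  P=1,RW=1,US=1,PS=1
  → PA=0x31AEB (huge @L2)  (3 entries read)

Access #3 PA: 0x31AEB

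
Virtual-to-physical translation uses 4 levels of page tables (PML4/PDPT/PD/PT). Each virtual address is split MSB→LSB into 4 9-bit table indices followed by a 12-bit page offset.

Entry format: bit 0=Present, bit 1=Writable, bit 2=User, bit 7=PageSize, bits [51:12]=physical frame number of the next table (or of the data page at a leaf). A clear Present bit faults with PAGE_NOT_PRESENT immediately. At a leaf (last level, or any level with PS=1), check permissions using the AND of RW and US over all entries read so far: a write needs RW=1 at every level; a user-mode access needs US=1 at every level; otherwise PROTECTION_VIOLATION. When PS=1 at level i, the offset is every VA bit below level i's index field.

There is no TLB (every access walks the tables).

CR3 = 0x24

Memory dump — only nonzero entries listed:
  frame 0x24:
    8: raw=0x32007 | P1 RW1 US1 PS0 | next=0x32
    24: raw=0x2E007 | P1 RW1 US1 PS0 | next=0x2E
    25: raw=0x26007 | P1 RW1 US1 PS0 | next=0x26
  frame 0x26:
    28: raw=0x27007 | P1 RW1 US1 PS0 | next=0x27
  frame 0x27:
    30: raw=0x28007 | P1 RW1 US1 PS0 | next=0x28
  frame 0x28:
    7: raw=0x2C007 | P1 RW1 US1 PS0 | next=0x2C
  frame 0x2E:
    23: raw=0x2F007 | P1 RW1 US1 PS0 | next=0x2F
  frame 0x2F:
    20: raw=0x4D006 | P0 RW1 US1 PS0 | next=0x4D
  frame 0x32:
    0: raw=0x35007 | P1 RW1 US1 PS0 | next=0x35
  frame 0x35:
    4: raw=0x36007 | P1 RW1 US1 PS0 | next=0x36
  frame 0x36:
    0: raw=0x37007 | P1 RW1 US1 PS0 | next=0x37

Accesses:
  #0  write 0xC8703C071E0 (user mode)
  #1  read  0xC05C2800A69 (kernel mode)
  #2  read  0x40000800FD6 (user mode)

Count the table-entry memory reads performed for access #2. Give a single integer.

Walk each access:
#0 VA=0xC8703C071E0 (w,user):
  L0 @0x24[25] → 0x26007  P=1,RW=1,US=1,PS=0
  L1 @0x26[28] → 0x27007  P=1,RW=1,US=1,PS=0
  L2 @0x27[30] → 0x28007  P=1,RW=1,US=1,PS=0
  L3 @0x28[7] → 0x2C007  P=1,RW=1,US=1,PS=0
  → PA=0x2C1E0  (4 entries read)
#1 VA=0xC05C2800A69 (r,kernel):
  L0 @0x24[24] → 0x2E007  P=1,RW=1,US=1,PS=0
  L1 @0x2E[23] → 0x2F007  P=1,RW=1,US=1,PS=0
  L2 @0x2F[20] → 0x4D006  P=0,RW=1,US=1,PS=0
  ✗ PAGE_NOT_PRESENT  [3 reads]
#2 VA=0x40000800FD6 (r,user):
  L0 @0x24[8] → 0x32007  P=1,RW=1,US=1,PS=0
  L1 @0x32[0] → 0x35007  P=1,RW=1,US=1,PS=0
  L2 @0x35[4] → 0x36007  P=1,RW=1,US=1,PS=0
  L3 @0x36[0] → 0x37007  P=1,RW=1,US=1,PS=0
  → PA=0x37FD6  (4 entries read)

Entries read for #2: 4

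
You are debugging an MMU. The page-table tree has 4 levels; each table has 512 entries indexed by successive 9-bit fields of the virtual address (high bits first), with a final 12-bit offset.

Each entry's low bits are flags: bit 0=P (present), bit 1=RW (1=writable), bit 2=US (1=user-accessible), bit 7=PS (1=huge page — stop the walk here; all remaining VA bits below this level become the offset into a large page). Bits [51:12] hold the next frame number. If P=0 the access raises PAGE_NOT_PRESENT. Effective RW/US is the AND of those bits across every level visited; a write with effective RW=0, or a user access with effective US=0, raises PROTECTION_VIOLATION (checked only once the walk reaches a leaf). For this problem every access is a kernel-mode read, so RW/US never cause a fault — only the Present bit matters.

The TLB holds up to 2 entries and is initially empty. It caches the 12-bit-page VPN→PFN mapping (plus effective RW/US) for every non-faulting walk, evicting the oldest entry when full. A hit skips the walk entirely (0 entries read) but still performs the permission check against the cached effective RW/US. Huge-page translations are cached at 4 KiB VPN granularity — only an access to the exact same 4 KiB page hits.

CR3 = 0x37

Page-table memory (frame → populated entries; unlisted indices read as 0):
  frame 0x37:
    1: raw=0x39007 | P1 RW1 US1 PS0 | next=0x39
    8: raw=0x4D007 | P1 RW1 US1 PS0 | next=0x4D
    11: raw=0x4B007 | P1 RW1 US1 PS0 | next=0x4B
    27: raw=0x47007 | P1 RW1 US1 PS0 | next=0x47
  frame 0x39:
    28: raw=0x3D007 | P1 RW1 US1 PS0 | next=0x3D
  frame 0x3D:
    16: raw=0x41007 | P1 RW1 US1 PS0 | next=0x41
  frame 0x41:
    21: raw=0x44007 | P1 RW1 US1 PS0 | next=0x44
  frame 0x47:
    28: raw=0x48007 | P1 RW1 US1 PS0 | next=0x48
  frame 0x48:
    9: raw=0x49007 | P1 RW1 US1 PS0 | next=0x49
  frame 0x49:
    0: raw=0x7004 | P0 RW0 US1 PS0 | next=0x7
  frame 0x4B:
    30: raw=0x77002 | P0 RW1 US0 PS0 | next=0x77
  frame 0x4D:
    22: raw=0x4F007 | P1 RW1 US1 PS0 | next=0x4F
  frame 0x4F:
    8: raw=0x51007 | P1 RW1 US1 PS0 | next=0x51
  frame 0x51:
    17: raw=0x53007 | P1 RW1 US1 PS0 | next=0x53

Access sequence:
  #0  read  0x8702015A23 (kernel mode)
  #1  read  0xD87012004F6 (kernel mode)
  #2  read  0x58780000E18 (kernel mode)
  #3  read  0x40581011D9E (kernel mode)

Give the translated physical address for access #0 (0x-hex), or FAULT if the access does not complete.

Per-access translation:
#0 VA=0x8702015A23 (r,kernel):
  lvl0: tbl 0x37, slot 1 ⇒ 0x39007 (P1/RW1/US1/PS0)
  lvl1: tbl 0x39, slot 28 ⇒ 0x3D007 (P1/RW1/US1/PS0)
  lvl2: tbl 0x3D, slot 16 ⇒ 0x41007 (P1/RW1/US1/PS0)
  lvl3: tbl 0x41, slot 21 ⇒ 0x44007 (P1/RW1/US1/PS0)
  ✓ 0x44A23  — 4 lookups
#1 VA=0xD87012004F6 (r,kernel):
  lvl0: tbl 0x37, slot 27 ⇒ 0x47007 (P1/RW1/US1/PS0)
  lvl1: tbl 0x47, slot 28 ⇒ 0x48007 (P1/RW1/US1/PS0)
  lvl2: tbl 0x48, slot 9 ⇒ 0x49007 (P1/RW1/US1/PS0)
  lvl3: tbl 0x49, slot 0 ⇒ 0x7004 (P0/RW0/US1/PS0)
  → PAGE_NOT_PRESENT  (4 entries read)
#2 VA=0x58780000E18 (r,kernel):
  lvl0: tbl 0x37, slot 11 ⇒ 0x4B007 (P1/RW1/US1/PS0)
  lvl1: tbl 0x4B, slot 30 ⇒ 0x77002 (P0/RW1/US0/PS0)
  → PAGE_NOT_PRESENT  (2 entries read)
#3 VA=0x40581011D9E (r,kernel):
  lvl0: tbl 0x37, slot 8 ⇒ 0x4D007 (P1/RW1/US1/PS0)
  lvl1: tbl 0x4D, slot 22 ⇒ 0x4F007 (P1/RW1/US1/PS0)
  lvl2: tbl 0x4F, slot 8 ⇒ 0x51007 (P1/RW1/US1/PS0)
  lvl3: tbl 0x51, slot 17 ⇒ 0x53007 (P1/RW1/US1/PS0)
  ✓ 0x53D9E  — 4 lookups

Access #0 PA: 0x44A23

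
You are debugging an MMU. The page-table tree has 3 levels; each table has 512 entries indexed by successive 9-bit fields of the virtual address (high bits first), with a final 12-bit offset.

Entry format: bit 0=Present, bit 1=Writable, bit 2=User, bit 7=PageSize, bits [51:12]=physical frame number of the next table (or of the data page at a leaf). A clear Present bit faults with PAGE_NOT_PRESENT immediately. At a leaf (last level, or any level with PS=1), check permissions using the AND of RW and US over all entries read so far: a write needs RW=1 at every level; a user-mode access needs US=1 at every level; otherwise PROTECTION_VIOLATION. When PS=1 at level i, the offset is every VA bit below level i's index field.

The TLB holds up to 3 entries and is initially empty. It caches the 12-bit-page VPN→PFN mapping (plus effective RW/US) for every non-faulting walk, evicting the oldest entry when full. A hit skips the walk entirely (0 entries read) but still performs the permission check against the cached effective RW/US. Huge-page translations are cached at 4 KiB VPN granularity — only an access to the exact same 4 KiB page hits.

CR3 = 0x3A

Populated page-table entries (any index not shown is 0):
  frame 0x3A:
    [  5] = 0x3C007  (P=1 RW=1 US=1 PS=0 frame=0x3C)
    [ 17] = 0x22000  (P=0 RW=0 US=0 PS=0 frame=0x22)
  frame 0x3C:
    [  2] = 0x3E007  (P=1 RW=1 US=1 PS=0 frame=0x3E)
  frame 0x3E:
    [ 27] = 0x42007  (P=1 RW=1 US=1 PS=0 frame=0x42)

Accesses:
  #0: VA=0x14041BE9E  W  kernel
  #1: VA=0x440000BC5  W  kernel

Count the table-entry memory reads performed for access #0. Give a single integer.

Walk each access:
#0 VA=0x14041BE9E (w,kernel):
  [0] read 0x3A idx=5: raw=0x3C007 flags P=1 W=1 U=1 S=0
  [1] read 0x3C idx=2: raw=0x3E007 flags P=1 W=1 U=1 S=0
  [2] read 0x3E idx=27: raw=0x42007 flags P=1 W=1 U=1 S=0
  ⇒ phys 0x42E9E  [3 reads]
#1 VA=0x440000BC5 (w,kernel):
  [0] read 0x3A idx=17: raw=0x22000 flags P=0 W=0 U=0 S=0
  → PAGE_NOT_PRESENT  (1 entries read)

Entries read for #0: 3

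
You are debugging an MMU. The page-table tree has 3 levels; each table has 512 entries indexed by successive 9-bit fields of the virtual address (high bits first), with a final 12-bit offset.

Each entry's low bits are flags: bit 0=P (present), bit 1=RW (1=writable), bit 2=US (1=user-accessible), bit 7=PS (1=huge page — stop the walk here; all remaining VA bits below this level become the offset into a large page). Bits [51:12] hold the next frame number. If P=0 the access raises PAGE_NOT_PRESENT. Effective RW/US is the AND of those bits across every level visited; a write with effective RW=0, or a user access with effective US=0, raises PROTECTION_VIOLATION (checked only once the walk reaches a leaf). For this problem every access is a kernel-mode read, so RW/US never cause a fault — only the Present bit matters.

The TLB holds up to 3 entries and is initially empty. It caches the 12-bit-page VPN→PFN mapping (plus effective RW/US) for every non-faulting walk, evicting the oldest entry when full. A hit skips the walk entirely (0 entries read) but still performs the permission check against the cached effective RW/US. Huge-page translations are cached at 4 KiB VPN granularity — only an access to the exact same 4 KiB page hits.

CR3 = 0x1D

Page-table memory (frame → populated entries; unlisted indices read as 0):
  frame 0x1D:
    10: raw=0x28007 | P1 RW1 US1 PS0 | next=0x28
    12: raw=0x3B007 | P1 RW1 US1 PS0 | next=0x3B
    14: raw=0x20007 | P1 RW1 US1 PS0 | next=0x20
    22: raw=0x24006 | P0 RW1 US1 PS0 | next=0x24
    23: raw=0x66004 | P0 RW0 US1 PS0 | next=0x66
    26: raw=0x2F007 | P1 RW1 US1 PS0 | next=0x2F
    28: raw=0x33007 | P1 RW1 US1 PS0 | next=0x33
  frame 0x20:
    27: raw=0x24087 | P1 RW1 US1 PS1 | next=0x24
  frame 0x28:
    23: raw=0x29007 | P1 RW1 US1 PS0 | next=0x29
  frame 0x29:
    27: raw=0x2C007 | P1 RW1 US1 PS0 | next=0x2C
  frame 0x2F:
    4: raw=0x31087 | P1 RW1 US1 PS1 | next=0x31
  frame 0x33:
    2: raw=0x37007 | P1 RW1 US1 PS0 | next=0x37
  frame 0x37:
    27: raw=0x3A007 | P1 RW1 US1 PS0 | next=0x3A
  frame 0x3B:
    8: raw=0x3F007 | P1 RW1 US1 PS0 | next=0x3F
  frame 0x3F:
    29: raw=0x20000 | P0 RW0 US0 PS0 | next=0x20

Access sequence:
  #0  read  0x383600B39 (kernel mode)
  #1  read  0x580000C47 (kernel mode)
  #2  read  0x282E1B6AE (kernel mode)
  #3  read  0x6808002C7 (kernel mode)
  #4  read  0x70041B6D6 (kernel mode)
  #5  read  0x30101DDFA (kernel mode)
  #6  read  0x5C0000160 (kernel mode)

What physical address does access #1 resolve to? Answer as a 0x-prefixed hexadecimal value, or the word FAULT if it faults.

Trace:
#0 VA=0x383600B39 (r,kernel):
  L0 @0x1D[14] → 0x20007  P=1,RW=1,US=1,PS=0
  L1 @0x20[27] → 0x24087  P=1,RW=1,US=1,PS=1
  ⇒ phys 0x24B39 (huge @L1)  [2 reads]
#1 VA=0x580000C47 (r,kernel):
  L0 @0x1D[22] → 0x24006  P=0,RW=1,US=1,PS=0
  ⇒ fault: PAGE_NOT_PRESENT  — 1 lookups
#2 VA=0x282E1B6AE (r,kernel):
  L0 @0x1D[10] → 0x28007  P=1,RW=1,US=1,PS=0
  L1 @0x28[23] → 0x29007  P=1,RW=1,US=1,PS=0
  L2 @0x29[27] → 0x2C007  P=1,RW=1,US=1,PS=0
  ⇒ phys 0x2C6AE  [3 reads]
#3 VA=0x6808002C7 (r,kernel):
  L0 @0x1D[26] → 0x2F007  P=1,RW=1,US=1,PS=0
  L1 @0x2F[4] → 0x31087  P=1,RW=1,US=1,PS=1
  ⇒ phys 0x312C7 (huge @L1)  [2 reads]
#4 VA=0x70041B6D6 (r,kernel):
  L0 @0x1D[28] → 0x33007  P=1,RW=1,US=1,PS=0
  L1 @0x33[2] → 0x37007  P=1,RW=1,US=1,PS=0
  L2 @0x37[27] → 0x3A007  P=1,RW=1,US=1,PS=0
  ⇒ phys 0x3A6D6  [3 reads]
#5 VA=0x30101DDFA (r,kernel):
  L0 @0x1D[12] → 0x3B007  P=1,RW=1,US=1,PS=0
  L1 @0x3B[8] → 0x3F007  P=1,RW=1,US=1,PS=0
  L2 @0x3F[29] → 0x20000  P=0,RW=0,US=0,PS=0
  ⇒ fault: PAGE_NOT_PRESENT  — 3 lookups
#6 VA=0x5C0000160 (r,kernel):
  L0 @0x1D[23] → 0x66004  P=0,RW=0,US=1,PS=0
  ⇒ fault: PAGE_NOT_PRESENT  — 1 lookups

Access #1 PA: FAULT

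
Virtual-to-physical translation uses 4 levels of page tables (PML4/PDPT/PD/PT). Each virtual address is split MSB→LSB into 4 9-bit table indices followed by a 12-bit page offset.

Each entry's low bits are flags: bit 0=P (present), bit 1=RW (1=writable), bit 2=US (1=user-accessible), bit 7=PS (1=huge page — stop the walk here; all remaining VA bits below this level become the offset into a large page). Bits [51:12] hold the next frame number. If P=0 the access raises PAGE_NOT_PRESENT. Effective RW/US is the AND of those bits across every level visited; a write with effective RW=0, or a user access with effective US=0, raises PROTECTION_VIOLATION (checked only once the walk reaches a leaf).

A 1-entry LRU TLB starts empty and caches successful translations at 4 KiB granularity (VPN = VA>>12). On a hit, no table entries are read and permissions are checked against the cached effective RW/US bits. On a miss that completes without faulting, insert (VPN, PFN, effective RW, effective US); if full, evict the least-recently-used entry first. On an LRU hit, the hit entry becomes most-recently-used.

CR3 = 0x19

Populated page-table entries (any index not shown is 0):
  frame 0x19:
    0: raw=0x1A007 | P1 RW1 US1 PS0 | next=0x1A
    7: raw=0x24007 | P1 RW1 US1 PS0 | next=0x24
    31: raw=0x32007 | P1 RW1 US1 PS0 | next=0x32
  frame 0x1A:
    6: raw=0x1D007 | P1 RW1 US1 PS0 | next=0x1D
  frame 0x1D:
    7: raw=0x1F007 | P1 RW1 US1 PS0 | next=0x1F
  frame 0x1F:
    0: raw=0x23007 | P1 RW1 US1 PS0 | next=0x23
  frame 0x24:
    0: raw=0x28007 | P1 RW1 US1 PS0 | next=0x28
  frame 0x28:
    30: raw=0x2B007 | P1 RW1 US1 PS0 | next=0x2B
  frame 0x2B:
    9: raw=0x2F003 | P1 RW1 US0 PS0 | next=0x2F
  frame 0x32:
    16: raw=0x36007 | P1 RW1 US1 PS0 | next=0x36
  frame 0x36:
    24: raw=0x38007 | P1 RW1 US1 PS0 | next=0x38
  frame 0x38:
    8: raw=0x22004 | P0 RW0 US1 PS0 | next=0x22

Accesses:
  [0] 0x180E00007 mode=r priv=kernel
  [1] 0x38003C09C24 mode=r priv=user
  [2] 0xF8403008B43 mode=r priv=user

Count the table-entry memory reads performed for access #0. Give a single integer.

Walk each access:
#0 VA=0x180E00007 (r,kernel):
  [0] read 0x19 idx=0: raw=0x1A007 flags P=1 W=1 U=1 S=0
  [1] read 0x1A idx=6: raw=0x1D007 flags P=1 W=1 U=1 S=0
  [2] read 0x1D idx=7: raw=0x1F007 flags P=1 W=1 U=1 S=0
  [3] read 0x1F idx=0: raw=0x23007 flags P=1 W=1 U=1 S=0
  ⇒ phys 0x23007  [4 reads]
#1 VA=0x38003C09C24 (r,user):
  [0] read 0x19 idx=7: raw=0x24007 flags P=1 W=1 U=1 S=0
  [1] read 0x24 idx=0: raw=0x28007 flags P=1 W=1 U=1 S=0
  [2] read 0x28 idx=30: raw=0x2B007 flags P=1 W=1 U=1 S=0
  [3] read 0x2B idx=9: raw=0x2F003 flags P=1 W=1 U=0 S=0
  → PROTECTION_VIOLATION  (4 entries read)
#2 VA=0xF8403008B43 (r,user):
  [0] read 0x19 idx=31: raw=0x32007 flags P=1 W=1 U=1 S=0
  [1] read 0x32 idx=16: raw=0x36007 flags P=1 W=1 U=1 S=0
  [2] read 0x36 idx=24: raw=0x38007 flags P=1 W=1 U=1 S=0
  [3] read 0x38 idx=8: raw=0x22004 flags P=0 W=0 U=1 S=0
  → PAGE_NOT_PRESENT  (4 entries read)

Entries read for #0: 4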